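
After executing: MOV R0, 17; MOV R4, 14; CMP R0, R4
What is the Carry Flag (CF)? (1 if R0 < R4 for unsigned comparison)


Register state trace:
  MOV R0, 17  → R0 = 17
  MOV R4, 14  → R4 = 14
  CMP R0, R4  → unsigned 17 - 14: no borrow
  17 >= 14, so CF = 0
CF = 0

0


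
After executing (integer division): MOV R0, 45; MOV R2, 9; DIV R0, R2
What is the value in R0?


Register state trace:
  MOV R0, 45  → R0 = 45
  MOV R2, 9  → R2 = 9
  DIV R0, R2  → R0 = 45 // 9 = 5
Final: R0 = 5

5


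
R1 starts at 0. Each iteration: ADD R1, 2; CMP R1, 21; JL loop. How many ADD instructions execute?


Loop trace (R1 starts at 0, target 21, step 2):
  ADD #1: R1 = 0 + 2 = 2  → 2 < 21, loop
  ADD #2: R1 = 2 + 2 = 4  → 4 < 21, loop
  ADD #3: R1 = 4 + 2 = 6  → 6 < 21, loop
  ADD #4: R1 = 6 + 2 = 8  → 8 < 21, loop
  ADD #5: R1 = 8 + 2 = 10  → 10 < 21, loop
  ADD #6: R1 = 10 + 2 = 12  → 12 < 21, loop
  ADD #7: R1 = 12 + 2 = 14  → 14 < 21, loop
  ADD #8: R1 = 14 + 2 = 16  → 16 < 21, loop
  ADD #9: R1 = 16 + 2 = 18  → 18 < 21, loop
  ADD #10: R1 = 18 + 2 = 20  → 20 < 21, loop
  ADD #11: R1 = 20 + 2 = 22  → 22 >= 21, exit
Total ADD instructions: 11

11


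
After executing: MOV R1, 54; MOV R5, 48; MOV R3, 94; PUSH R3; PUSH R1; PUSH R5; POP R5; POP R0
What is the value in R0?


Stack trace (top is rightmost):
  MOV R1, 54  → R1 = 54
  MOV R5, 48  → R5 = 48
  MOV R3, 94  → R3 = 94
  PUSH R3  → stack: [94]
  PUSH R1  → stack: [94, 54]
  PUSH R5  → stack: [94, 54, 48]
  POP R5  → R5 = 48, stack: [94, 54]
  POP R0  → R0 = 54, stack: [94]
Final: R0 = 54

54


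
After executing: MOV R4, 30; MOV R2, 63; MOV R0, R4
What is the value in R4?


Register state trace:
  MOV R4, 30  → R4 = 30
  MOV R2, 63  → R2 = 63
  MOV R0, R4  → R0 = 30
Final: R4 = 30

30


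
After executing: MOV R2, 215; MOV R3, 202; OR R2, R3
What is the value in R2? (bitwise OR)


Register state trace:
  MOV R2, 215  → R2 = 215 (0b11010111)
  MOV R3, 202  → R3 = 202 (0b11001010)
  OR R2, R3   → R2 = 215 OR 202 = 223 (0b11011111)
Final: R2 = 223

223


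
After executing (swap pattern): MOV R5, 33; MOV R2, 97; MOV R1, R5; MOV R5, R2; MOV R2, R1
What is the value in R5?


Register state trace (swap pattern):
  MOV R5, 33  → R5 = 33
  MOV R2, 97  → R2 = 97
  MOV R1, R5  → R1 = 33  (save R5)
  MOV R5, R2  → R5 = 97  (R5 gets R2's value)
  MOV R2, R1  → R2 = 33  (R2 gets saved value)
Final: R5 = 97

97


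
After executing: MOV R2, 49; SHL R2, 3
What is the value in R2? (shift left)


Register state trace:
  MOV R2, 49  → R2 = 49
  SHL R2, 3  → R2 = 49 << 3 = 49 * 2^3 = 392
Final: R2 = 392

392


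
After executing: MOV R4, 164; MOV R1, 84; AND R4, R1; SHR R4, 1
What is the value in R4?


Register state trace:
  MOV R4, 164  → R4 = 164 (0b10100100)
  MOV R1, 84  → R1 = 84 (0b01010100)
  AND R4, R1  → R4 = 164 AND 84 = 4 (0b00000100)
  SHR R4, 1  → R4 = 4 >> 1 = 2
Final: R4 = 2

2


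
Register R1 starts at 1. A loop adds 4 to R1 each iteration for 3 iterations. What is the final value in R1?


Starting value: R1 = 1
  Iter 1: R1 = 1 + 4 = 5
  Iter 2: R1 = 5 + 4 = 9
  Iter 3: R1 = 9 + 4 = 13
Final: R1 = 13

13


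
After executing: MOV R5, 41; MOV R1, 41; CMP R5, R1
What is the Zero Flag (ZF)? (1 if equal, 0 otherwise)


Register state trace:
  MOV R5, 41  → R5 = 41
  MOV R1, 41  → R1 = 41
  CMP R5, R1  → computes 41 - 41 = 0
  Result is zero, so values are equal
ZF = 1

1


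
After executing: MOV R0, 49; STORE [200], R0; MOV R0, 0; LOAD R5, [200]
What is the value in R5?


Register and memory trace:
  MOV R0, 49  → R0 = 49
  STORE [200], R0  → mem[200] = 49
  MOV R0, 0  → R0 = 0
  LOAD R5, [200]  → R5 = mem[200] = 49
Final: R5 = 49

49


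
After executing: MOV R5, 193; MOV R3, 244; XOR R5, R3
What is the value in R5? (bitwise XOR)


Register state trace:
  MOV R5, 193  → R5 = 193 (0b11000001)
  MOV R3, 244  → R3 = 244 (0b11110100)
  XOR R5, R3  → R5 = 193 XOR 244 = 53 (0b00110101)
Final: R5 = 53

53


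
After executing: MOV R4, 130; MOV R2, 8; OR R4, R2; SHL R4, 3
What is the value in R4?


Register state trace:
  MOV R4, 130  → R4 = 130 (0b10000010)
  MOV R2, 8  → R2 = 8 (0b00001000)
  OR R4, R2  → R4 = 130 OR 8 = 138 (0b10001010)
  SHL R4, 3  → R4 = 138 << 3 = 1104
Final: R4 = 1104

1104


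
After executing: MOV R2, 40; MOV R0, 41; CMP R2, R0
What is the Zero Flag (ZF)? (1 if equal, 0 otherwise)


Register state trace:
  MOV R2, 40  → R2 = 40
  MOV R0, 41  → R0 = 41
  CMP R2, R0  → computes 40 - 41 = -1
  Result is nonzero, so values are not equal
ZF = 0

0


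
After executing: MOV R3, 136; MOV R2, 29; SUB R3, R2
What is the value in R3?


Register state trace:
  MOV R3, 136  → R3 = 136
  MOV R2, 29  → R2 = 29
  SUB R3, R2  → R3 = 136 - 29 = 107
Final: R3 = 107

107


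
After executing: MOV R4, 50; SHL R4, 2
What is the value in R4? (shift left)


Register state trace:
  MOV R4, 50  → R4 = 50
  SHL R4, 2  → R4 = 50 << 2 = 50 * 2^2 = 200
Final: R4 = 200

200


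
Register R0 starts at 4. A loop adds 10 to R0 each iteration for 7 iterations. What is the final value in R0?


Starting value: R0 = 4
  Iter 1: R0 = 4 + 10 = 14
  Iter 2: R0 = 14 + 10 = 24
  Iter 3: R0 = 24 + 10 = 34
  Iter 4: R0 = 34 + 10 = 44
  Iter 5: R0 = 44 + 10 = 54
  Iter 6: R0 = 54 + 10 = 64
  Iter 7: R0 = 64 + 10 = 74
Final: R0 = 74

74


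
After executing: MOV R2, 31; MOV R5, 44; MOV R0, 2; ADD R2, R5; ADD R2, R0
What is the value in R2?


Register state trace:
  MOV R2, 31  → R2 = 31
  MOV R5, 44  → R5 = 44
  MOV R0, 2  → R0 = 2
  ADD R2, R5  → R2 = 31 + 44 = 75
  ADD R2, R0  → R2 = 75 + 2 = 77
Final: R2 = 77

77


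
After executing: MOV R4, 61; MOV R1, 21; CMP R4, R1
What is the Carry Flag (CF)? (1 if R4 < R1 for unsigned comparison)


Register state trace:
  MOV R4, 61  → R4 = 61
  MOV R1, 21  → R1 = 21
  CMP R4, R1  → unsigned 61 - 21: no borrow
  61 >= 21, so CF = 0
CF = 0

0


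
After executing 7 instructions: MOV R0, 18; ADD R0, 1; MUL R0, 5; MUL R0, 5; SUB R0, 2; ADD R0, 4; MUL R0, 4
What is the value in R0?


Register state trace:
  MOV R0, 18  → R0 = 18
  ADD R0, 1  → R0 = 18 + 1 = 19
  MUL R0, 5  → R0 = 19 * 5 = 95
  MUL R0, 5  → R0 = 95 * 5 = 475
  SUB R0, 2  → R0 = 475 - 2 = 473
  ADD R0, 4  → R0 = 473 + 4 = 477
  MUL R0, 4  → R0 = 477 * 4 = 1908
Final: R0 = 1908

1908


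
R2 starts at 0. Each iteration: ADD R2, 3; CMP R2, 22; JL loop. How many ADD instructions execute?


Loop trace (R2 starts at 0, target 22, step 3):
  ADD #1: R2 = 0 + 3 = 3  → 3 < 22, loop
  ADD #2: R2 = 3 + 3 = 6  → 6 < 22, loop
  ADD #3: R2 = 6 + 3 = 9  → 9 < 22, loop
  ADD #4: R2 = 9 + 3 = 12  → 12 < 22, loop
  ADD #5: R2 = 12 + 3 = 15  → 15 < 22, loop
  ADD #6: R2 = 15 + 3 = 18  → 18 < 22, loop
  ADD #7: R2 = 18 + 3 = 21  → 21 < 22, loop
  ADD #8: R2 = 21 + 3 = 24  → 24 >= 22, exit
Total ADD instructions: 8

8


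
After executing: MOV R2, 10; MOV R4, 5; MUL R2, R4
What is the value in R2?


Register state trace:
  MOV R2, 10  → R2 = 10
  MOV R4, 5  → R4 = 5
  MUL R2, R4  → R2 = 10 * 5 = 50
Final: R2 = 50

50


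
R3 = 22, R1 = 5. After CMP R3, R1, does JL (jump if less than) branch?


Trace:
  R3 = 22, R1 = 5
  CMP R3, R1  → compares 22 vs 5
  JL checks: is 22 less than 5?
  22 > 5, so condition is false
Branch taken: No

No


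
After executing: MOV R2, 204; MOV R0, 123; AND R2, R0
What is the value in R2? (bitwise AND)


Register state trace:
  MOV R2, 204  → R2 = 204 (0b11001100)
  MOV R0, 123  → R0 = 123 (0b01111011)
  AND R2, R0  → R2 = 204 AND 123 = 72 (0b01001000)
Final: R2 = 72

72


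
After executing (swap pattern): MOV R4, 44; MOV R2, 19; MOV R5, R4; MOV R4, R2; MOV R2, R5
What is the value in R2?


Register state trace (swap pattern):
  MOV R4, 44  → R4 = 44
  MOV R2, 19  → R2 = 19
  MOV R5, R4  → R5 = 44  (save R4)
  MOV R4, R2  → R4 = 19  (R4 gets R2's value)
  MOV R2, R5  → R2 = 44  (R2 gets saved value)
Final: R2 = 44

44


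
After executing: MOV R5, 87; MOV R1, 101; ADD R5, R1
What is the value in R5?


Register state trace:
  MOV R5, 87  → R5 = 87
  MOV R1, 101  → R1 = 101
  ADD R5, R1  → R5 = 87 + 101 = 188
Final: R5 = 188

188


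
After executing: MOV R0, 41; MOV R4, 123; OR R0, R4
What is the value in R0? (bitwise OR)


Register state trace:
  MOV R0, 41  → R0 = 41 (0b00101001)
  MOV R4, 123  → R4 = 123 (0b01111011)
  OR R0, R4   → R0 = 41 OR 123 = 123 (0b01111011)
Final: R0 = 123

123


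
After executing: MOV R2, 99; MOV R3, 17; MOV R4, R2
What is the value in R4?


Register state trace:
  MOV R2, 99  → R2 = 99
  MOV R3, 17  → R3 = 17
  MOV R4, R2  → R4 = 99
Final: R4 = 99

99


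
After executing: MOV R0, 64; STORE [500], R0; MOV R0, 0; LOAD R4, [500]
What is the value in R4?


Register and memory trace:
  MOV R0, 64  → R0 = 64
  STORE [500], R0  → mem[500] = 64
  MOV R0, 0  → R0 = 0
  LOAD R4, [500]  → R4 = mem[500] = 64
Final: R4 = 64

64


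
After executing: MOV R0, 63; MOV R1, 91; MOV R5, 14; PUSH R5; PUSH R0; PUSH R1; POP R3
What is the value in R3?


Stack trace (top is rightmost):
  MOV R0, 63  → R0 = 63
  MOV R1, 91  → R1 = 91
  MOV R5, 14  → R5 = 14
  PUSH R5  → stack: [14]
  PUSH R0  → stack: [14, 63]
  PUSH R1  → stack: [14, 63, 91]
  POP R3  → R3 = 91, stack: [14, 63]
Final: R3 = 91

91


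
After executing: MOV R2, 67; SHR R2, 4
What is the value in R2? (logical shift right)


Register state trace:
  MOV R2, 67  → R2 = 67
  SHR R2, 4  → R2 = 67 >> 4 = 67 // 2^4 = 4
Final: R2 = 4

4


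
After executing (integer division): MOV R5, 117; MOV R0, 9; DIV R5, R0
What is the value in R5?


Register state trace:
  MOV R5, 117  → R5 = 117
  MOV R0, 9  → R0 = 9
  DIV R5, R0  → R5 = 117 // 9 = 13
Final: R5 = 13

13


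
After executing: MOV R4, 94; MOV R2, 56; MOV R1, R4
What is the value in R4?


Register state trace:
  MOV R4, 94  → R4 = 94
  MOV R2, 56  → R2 = 56
  MOV R1, R4  → R1 = 94
Final: R4 = 94

94


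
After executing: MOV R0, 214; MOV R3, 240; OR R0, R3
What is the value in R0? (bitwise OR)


Register state trace:
  MOV R0, 214  → R0 = 214 (0b11010110)
  MOV R3, 240  → R3 = 240 (0b11110000)
  OR R0, R3   → R0 = 214 OR 240 = 246 (0b11110110)
Final: R0 = 246

246


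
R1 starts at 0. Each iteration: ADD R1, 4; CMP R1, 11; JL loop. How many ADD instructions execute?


Loop trace (R1 starts at 0, target 11, step 4):
  ADD #1: R1 = 0 + 4 = 4  → 4 < 11, loop
  ADD #2: R1 = 4 + 4 = 8  → 8 < 11, loop
  ADD #3: R1 = 8 + 4 = 12  → 12 >= 11, exit
Total ADD instructions: 3

3


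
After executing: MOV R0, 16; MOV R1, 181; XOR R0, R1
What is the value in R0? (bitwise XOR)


Register state trace:
  MOV R0, 16  → R0 = 16 (0b00010000)
  MOV R1, 181  → R1 = 181 (0b10110101)
  XOR R0, R1  → R0 = 16 XOR 181 = 165 (0b10100101)
Final: R0 = 165

165


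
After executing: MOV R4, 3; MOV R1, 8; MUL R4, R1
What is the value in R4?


Register state trace:
  MOV R4, 3  → R4 = 3
  MOV R1, 8  → R1 = 8
  MUL R4, R1  → R4 = 3 * 8 = 24
Final: R4 = 24

24


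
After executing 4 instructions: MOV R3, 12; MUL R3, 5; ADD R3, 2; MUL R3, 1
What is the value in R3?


Register state trace:
  MOV R3, 12  → R3 = 12
  MUL R3, 5  → R3 = 12 * 5 = 60
  ADD R3, 2  → R3 = 60 + 2 = 62
  MUL R3, 1  → R3 = 62 * 1 = 62
Final: R3 = 62

62


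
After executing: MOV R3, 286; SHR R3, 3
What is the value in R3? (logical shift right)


Register state trace:
  MOV R3, 286  → R3 = 286
  SHR R3, 3  → R3 = 286 >> 3 = 286 // 2^3 = 35
Final: R3 = 35

35


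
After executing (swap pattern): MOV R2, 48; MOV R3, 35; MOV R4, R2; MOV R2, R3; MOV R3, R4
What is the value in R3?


Register state trace (swap pattern):
  MOV R2, 48  → R2 = 48
  MOV R3, 35  → R3 = 35
  MOV R4, R2  → R4 = 48  (save R2)
  MOV R2, R3  → R2 = 35  (R2 gets R3's value)
  MOV R3, R4  → R3 = 48  (R3 gets saved value)
Final: R3 = 48

48


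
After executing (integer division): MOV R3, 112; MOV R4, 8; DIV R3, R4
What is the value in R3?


Register state trace:
  MOV R3, 112  → R3 = 112
  MOV R4, 8  → R4 = 8
  DIV R3, R4  → R3 = 112 // 8 = 14
Final: R3 = 14

14


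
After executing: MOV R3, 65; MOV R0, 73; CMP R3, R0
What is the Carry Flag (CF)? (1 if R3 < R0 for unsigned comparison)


Register state trace:
  MOV R3, 65  → R3 = 65
  MOV R0, 73  → R0 = 73
  CMP R3, R0  → unsigned 65 - 73: borrow occurs
  65 < 73, so CF = 1
CF = 1

1


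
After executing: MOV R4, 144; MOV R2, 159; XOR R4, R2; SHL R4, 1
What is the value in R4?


Register state trace:
  MOV R4, 144  → R4 = 144 (0b10010000)
  MOV R2, 159  → R2 = 159 (0b10011111)
  XOR R4, R2  → R4 = 144 XOR 159 = 15 (0b00001111)
  SHL R4, 1  → R4 = 15 << 1 = 30
Final: R4 = 30

30


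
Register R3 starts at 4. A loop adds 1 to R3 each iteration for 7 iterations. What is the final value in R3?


Starting value: R3 = 4
  Iter 1: R3 = 4 + 1 = 5
  Iter 2: R3 = 5 + 1 = 6
  Iter 3: R3 = 6 + 1 = 7
  Iter 4: R3 = 7 + 1 = 8
  Iter 5: R3 = 8 + 1 = 9
  Iter 6: R3 = 9 + 1 = 10
  Iter 7: R3 = 10 + 1 = 11
Final: R3 = 11

11


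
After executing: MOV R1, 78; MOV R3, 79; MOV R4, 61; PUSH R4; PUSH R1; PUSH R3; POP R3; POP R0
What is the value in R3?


Stack trace (top is rightmost):
  MOV R1, 78  → R1 = 78
  MOV R3, 79  → R3 = 79
  MOV R4, 61  → R4 = 61
  PUSH R4  → stack: [61]
  PUSH R1  → stack: [61, 78]
  PUSH R3  → stack: [61, 78, 79]
  POP R3  → R3 = 79, stack: [61, 78]
  POP R0  → R0 = 78, stack: [61]
Final: R3 = 79

79


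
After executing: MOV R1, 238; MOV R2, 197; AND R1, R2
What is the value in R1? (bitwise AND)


Register state trace:
  MOV R1, 238  → R1 = 238 (0b11101110)
  MOV R2, 197  → R2 = 197 (0b11000101)
  AND R1, R2  → R1 = 238 AND 197 = 196 (0b11000100)
Final: R1 = 196

196


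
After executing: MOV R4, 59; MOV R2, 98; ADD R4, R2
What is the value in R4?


Register state trace:
  MOV R4, 59  → R4 = 59
  MOV R2, 98  → R2 = 98
  ADD R4, R2  → R4 = 59 + 98 = 157
Final: R4 = 157

157


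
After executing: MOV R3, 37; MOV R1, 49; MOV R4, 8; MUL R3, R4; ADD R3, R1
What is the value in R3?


Register state trace:
  MOV R3, 37  → R3 = 37
  MOV R1, 49  → R1 = 49
  MOV R4, 8  → R4 = 8
  MUL R3, R4  → R3 = 37 * 8 = 296
  ADD R3, R1  → R3 = 296 + 49 = 345
Final: R3 = 345

345


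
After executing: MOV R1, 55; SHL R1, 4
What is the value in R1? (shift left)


Register state trace:
  MOV R1, 55  → R1 = 55
  SHL R1, 4  → R1 = 55 << 4 = 55 * 2^4 = 880
Final: R1 = 880

880


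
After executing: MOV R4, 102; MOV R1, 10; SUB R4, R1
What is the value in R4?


Register state trace:
  MOV R4, 102  → R4 = 102
  MOV R1, 10  → R1 = 10
  SUB R4, R1  → R4 = 102 - 10 = 92
Final: R4 = 92

92


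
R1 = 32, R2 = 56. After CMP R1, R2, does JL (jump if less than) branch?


Trace:
  R1 = 32, R2 = 56
  CMP R1, R2  → compares 32 vs 56
  JL checks: is 32 less than 56?
  32 < 56, so condition is true
Branch taken: Yes

Yes


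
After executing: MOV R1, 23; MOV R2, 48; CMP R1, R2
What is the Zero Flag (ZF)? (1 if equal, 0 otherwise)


Register state trace:
  MOV R1, 23  → R1 = 23
  MOV R2, 48  → R2 = 48
  CMP R1, R2  → computes 23 - 48 = -25
  Result is nonzero, so values are not equal
ZF = 0

0


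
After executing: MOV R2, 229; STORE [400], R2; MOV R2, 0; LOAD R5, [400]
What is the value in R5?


Register and memory trace:
  MOV R2, 229  → R2 = 229
  STORE [400], R2  → mem[400] = 229
  MOV R2, 0  → R2 = 0
  LOAD R5, [400]  → R5 = mem[400] = 229
Final: R5 = 229

229


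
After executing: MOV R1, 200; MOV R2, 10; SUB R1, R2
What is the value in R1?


Register state trace:
  MOV R1, 200  → R1 = 200
  MOV R2, 10  → R2 = 10
  SUB R1, R2  → R1 = 200 - 10 = 190
Final: R1 = 190

190


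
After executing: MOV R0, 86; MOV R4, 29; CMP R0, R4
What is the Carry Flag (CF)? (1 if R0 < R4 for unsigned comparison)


Register state trace:
  MOV R0, 86  → R0 = 86
  MOV R4, 29  → R4 = 29
  CMP R0, R4  → unsigned 86 - 29: no borrow
  86 >= 29, so CF = 0
CF = 0

0


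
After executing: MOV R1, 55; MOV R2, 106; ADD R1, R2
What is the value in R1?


Register state trace:
  MOV R1, 55  → R1 = 55
  MOV R2, 106  → R2 = 106
  ADD R1, R2  → R1 = 55 + 106 = 161
Final: R1 = 161

161


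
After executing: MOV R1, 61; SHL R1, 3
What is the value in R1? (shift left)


Register state trace:
  MOV R1, 61  → R1 = 61
  SHL R1, 3  → R1 = 61 << 3 = 61 * 2^3 = 488
Final: R1 = 488

488


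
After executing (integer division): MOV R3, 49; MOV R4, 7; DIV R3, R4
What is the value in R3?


Register state trace:
  MOV R3, 49  → R3 = 49
  MOV R4, 7  → R4 = 7
  DIV R3, R4  → R3 = 49 // 7 = 7
Final: R3 = 7

7


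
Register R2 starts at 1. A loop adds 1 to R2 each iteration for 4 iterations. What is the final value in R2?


Starting value: R2 = 1
  Iter 1: R2 = 1 + 1 = 2
  Iter 2: R2 = 2 + 1 = 3
  Iter 3: R2 = 3 + 1 = 4
  Iter 4: R2 = 4 + 1 = 5
Final: R2 = 5

5


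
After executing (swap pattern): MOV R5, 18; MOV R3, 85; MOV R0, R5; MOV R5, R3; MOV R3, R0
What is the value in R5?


Register state trace (swap pattern):
  MOV R5, 18  → R5 = 18
  MOV R3, 85  → R3 = 85
  MOV R0, R5  → R0 = 18  (save R5)
  MOV R5, R3  → R5 = 85  (R5 gets R3's value)
  MOV R3, R0  → R3 = 18  (R3 gets saved value)
Final: R5 = 85

85


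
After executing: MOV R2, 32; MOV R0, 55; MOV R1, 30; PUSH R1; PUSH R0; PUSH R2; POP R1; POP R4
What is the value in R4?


Stack trace (top is rightmost):
  MOV R2, 32  → R2 = 32
  MOV R0, 55  → R0 = 55
  MOV R1, 30  → R1 = 30
  PUSH R1  → stack: [30]
  PUSH R0  → stack: [30, 55]
  PUSH R2  → stack: [30, 55, 32]
  POP R1  → R1 = 32, stack: [30, 55]
  POP R4  → R4 = 55, stack: [30]
Final: R4 = 55

55


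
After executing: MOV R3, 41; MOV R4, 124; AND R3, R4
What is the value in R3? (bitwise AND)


Register state trace:
  MOV R3, 41  → R3 = 41 (0b00101001)
  MOV R4, 124  → R4 = 124 (0b01111100)
  AND R3, R4  → R3 = 41 AND 124 = 40 (0b00101000)
Final: R3 = 40

40


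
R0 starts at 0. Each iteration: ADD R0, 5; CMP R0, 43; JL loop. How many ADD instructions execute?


Loop trace (R0 starts at 0, target 43, step 5):
  ADD #1: R0 = 0 + 5 = 5  → 5 < 43, loop
  ADD #2: R0 = 5 + 5 = 10  → 10 < 43, loop
  ADD #3: R0 = 10 + 5 = 15  → 15 < 43, loop
  ADD #4: R0 = 15 + 5 = 20  → 20 < 43, loop
  ADD #5: R0 = 20 + 5 = 25  → 25 < 43, loop
  ADD #6: R0 = 25 + 5 = 30  → 30 < 43, loop
  ADD #7: R0 = 30 + 5 = 35  → 35 < 43, loop
  ADD #8: R0 = 35 + 5 = 40  → 40 < 43, loop
  ADD #9: R0 = 40 + 5 = 45  → 45 >= 43, exit
Total ADD instructions: 9

9


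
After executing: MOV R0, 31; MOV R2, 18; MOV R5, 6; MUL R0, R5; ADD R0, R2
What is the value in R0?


Register state trace:
  MOV R0, 31  → R0 = 31
  MOV R2, 18  → R2 = 18
  MOV R5, 6  → R5 = 6
  MUL R0, R5  → R0 = 31 * 6 = 186
  ADD R0, R2  → R0 = 186 + 18 = 204
Final: R0 = 204

204


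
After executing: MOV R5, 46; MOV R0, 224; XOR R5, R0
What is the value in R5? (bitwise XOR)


Register state trace:
  MOV R5, 46  → R5 = 46 (0b00101110)
  MOV R0, 224  → R0 = 224 (0b11100000)
  XOR R5, R0  → R5 = 46 XOR 224 = 206 (0b11001110)
Final: R5 = 206

206


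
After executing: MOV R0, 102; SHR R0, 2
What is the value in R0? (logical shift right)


Register state trace:
  MOV R0, 102  → R0 = 102
  SHR R0, 2  → R0 = 102 >> 2 = 102 // 2^2 = 25
Final: R0 = 25

25


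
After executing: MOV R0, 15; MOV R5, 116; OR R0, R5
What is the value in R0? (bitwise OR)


Register state trace:
  MOV R0, 15  → R0 = 15 (0b00001111)
  MOV R5, 116  → R5 = 116 (0b01110100)
  OR R0, R5   → R0 = 15 OR 116 = 127 (0b01111111)
Final: R0 = 127

127


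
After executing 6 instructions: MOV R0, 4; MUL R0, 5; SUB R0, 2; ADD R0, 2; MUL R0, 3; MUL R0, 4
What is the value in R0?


Register state trace:
  MOV R0, 4  → R0 = 4
  MUL R0, 5  → R0 = 4 * 5 = 20
  SUB R0, 2  → R0 = 20 - 2 = 18
  ADD R0, 2  → R0 = 18 + 2 = 20
  MUL R0, 3  → R0 = 20 * 3 = 60
  MUL R0, 4  → R0 = 60 * 4 = 240
Final: R0 = 240

240


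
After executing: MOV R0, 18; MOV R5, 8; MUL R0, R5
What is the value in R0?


Register state trace:
  MOV R0, 18  → R0 = 18
  MOV R5, 8  → R5 = 8
  MUL R0, R5  → R0 = 18 * 8 = 144
Final: R0 = 144

144


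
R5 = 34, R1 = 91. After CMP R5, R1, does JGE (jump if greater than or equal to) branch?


Trace:
  R5 = 34, R1 = 91
  CMP R5, R1  → compares 34 vs 91
  JGE checks: is 34 greater than or equal to 91?
  34 < 91, so condition is false
Branch taken: No

No


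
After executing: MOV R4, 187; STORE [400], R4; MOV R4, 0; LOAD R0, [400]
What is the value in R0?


Register and memory trace:
  MOV R4, 187  → R4 = 187
  STORE [400], R4  → mem[400] = 187
  MOV R4, 0  → R4 = 0
  LOAD R0, [400]  → R0 = mem[400] = 187
Final: R0 = 187

187


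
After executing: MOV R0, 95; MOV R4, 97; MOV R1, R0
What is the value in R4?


Register state trace:
  MOV R0, 95  → R0 = 95
  MOV R4, 97  → R4 = 97
  MOV R1, R0  → R1 = 95
Final: R4 = 97

97


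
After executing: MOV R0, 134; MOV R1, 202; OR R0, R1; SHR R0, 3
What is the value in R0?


Register state trace:
  MOV R0, 134  → R0 = 134 (0b10000110)
  MOV R1, 202  → R1 = 202 (0b11001010)
  OR R0, R1  → R0 = 134 OR 202 = 206 (0b11001110)
  SHR R0, 3  → R0 = 206 >> 3 = 25
Final: R0 = 25

25


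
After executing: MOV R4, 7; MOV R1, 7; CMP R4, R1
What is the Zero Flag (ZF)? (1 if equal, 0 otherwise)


Register state trace:
  MOV R4, 7  → R4 = 7
  MOV R1, 7  → R1 = 7
  CMP R4, R1  → computes 7 - 7 = 0
  Result is zero, so values are equal
ZF = 1

1


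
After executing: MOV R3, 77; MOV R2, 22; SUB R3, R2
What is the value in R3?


Register state trace:
  MOV R3, 77  → R3 = 77
  MOV R2, 22  → R2 = 22
  SUB R3, R2  → R3 = 77 - 22 = 55
Final: R3 = 55

55


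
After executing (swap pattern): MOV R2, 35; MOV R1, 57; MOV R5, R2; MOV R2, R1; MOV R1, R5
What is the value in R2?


Register state trace (swap pattern):
  MOV R2, 35  → R2 = 35
  MOV R1, 57  → R1 = 57
  MOV R5, R2  → R5 = 35  (save R2)
  MOV R2, R1  → R2 = 57  (R2 gets R1's value)
  MOV R1, R5  → R1 = 35  (R1 gets saved value)
Final: R2 = 57

57


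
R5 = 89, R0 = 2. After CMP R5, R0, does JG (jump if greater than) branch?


Trace:
  R5 = 89, R0 = 2
  CMP R5, R0  → compares 89 vs 2
  JG checks: is 89 greater than 2?
  89 > 2, so condition is true
Branch taken: Yes

Yes


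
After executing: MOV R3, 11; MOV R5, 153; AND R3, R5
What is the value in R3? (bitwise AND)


Register state trace:
  MOV R3, 11  → R3 = 11 (0b00001011)
  MOV R5, 153  → R5 = 153 (0b10011001)
  AND R3, R5  → R3 = 11 AND 153 = 9 (0b00001001)
Final: R3 = 9

9


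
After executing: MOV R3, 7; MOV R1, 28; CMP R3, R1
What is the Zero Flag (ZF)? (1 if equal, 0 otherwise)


Register state trace:
  MOV R3, 7  → R3 = 7
  MOV R1, 28  → R1 = 28
  CMP R3, R1  → computes 7 - 28 = -21
  Result is nonzero, so values are not equal
ZF = 0

0


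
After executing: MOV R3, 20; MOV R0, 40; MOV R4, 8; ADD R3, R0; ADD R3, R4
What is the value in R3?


Register state trace:
  MOV R3, 20  → R3 = 20
  MOV R0, 40  → R0 = 40
  MOV R4, 8  → R4 = 8
  ADD R3, R0  → R3 = 20 + 40 = 60
  ADD R3, R4  → R3 = 60 + 8 = 68
Final: R3 = 68

68


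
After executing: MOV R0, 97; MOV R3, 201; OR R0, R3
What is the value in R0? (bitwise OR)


Register state trace:
  MOV R0, 97  → R0 = 97 (0b01100001)
  MOV R3, 201  → R3 = 201 (0b11001001)
  OR R0, R3   → R0 = 97 OR 201 = 233 (0b11101001)
Final: R0 = 233

233


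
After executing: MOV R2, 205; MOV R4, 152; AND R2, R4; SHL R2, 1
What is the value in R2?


Register state trace:
  MOV R2, 205  → R2 = 205 (0b11001101)
  MOV R4, 152  → R4 = 152 (0b10011000)
  AND R2, R4  → R2 = 205 AND 152 = 136 (0b10001000)
  SHL R2, 1  → R2 = 136 << 1 = 272
Final: R2 = 272

272


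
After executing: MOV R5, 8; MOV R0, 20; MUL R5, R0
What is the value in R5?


Register state trace:
  MOV R5, 8  → R5 = 8
  MOV R0, 20  → R0 = 20
  MUL R5, R0  → R5 = 8 * 20 = 160
Final: R5 = 160

160


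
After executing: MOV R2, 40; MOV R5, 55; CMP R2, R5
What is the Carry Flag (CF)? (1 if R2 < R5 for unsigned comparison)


Register state trace:
  MOV R2, 40  → R2 = 40
  MOV R5, 55  → R5 = 55
  CMP R2, R5  → unsigned 40 - 55: borrow occurs
  40 < 55, so CF = 1
CF = 1

1


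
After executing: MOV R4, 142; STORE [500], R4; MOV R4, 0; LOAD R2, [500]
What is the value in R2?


Register and memory trace:
  MOV R4, 142  → R4 = 142
  STORE [500], R4  → mem[500] = 142
  MOV R4, 0  → R4 = 0
  LOAD R2, [500]  → R2 = mem[500] = 142
Final: R2 = 142

142


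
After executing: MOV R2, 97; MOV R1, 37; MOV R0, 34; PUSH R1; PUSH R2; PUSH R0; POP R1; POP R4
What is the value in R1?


Stack trace (top is rightmost):
  MOV R2, 97  → R2 = 97
  MOV R1, 37  → R1 = 37
  MOV R0, 34  → R0 = 34
  PUSH R1  → stack: [37]
  PUSH R2  → stack: [37, 97]
  PUSH R0  → stack: [37, 97, 34]
  POP R1  → R1 = 34, stack: [37, 97]
  POP R4  → R4 = 97, stack: [37]
Final: R1 = 34

34


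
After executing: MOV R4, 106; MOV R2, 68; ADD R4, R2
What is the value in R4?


Register state trace:
  MOV R4, 106  → R4 = 106
  MOV R2, 68  → R2 = 68
  ADD R4, R2  → R4 = 106 + 68 = 174
Final: R4 = 174

174


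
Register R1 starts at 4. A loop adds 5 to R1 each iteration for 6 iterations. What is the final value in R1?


Starting value: R1 = 4
  Iter 1: R1 = 4 + 5 = 9
  Iter 2: R1 = 9 + 5 = 14
  Iter 3: R1 = 14 + 5 = 19
  Iter 4: R1 = 19 + 5 = 24
  Iter 5: R1 = 24 + 5 = 29
  Iter 6: R1 = 29 + 5 = 34
Final: R1 = 34

34


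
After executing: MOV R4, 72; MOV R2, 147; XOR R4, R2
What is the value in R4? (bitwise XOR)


Register state trace:
  MOV R4, 72  → R4 = 72 (0b01001000)
  MOV R2, 147  → R2 = 147 (0b10010011)
  XOR R4, R2  → R4 = 72 XOR 147 = 219 (0b11011011)
Final: R4 = 219

219


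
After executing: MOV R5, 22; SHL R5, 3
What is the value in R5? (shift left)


Register state trace:
  MOV R5, 22  → R5 = 22
  SHL R5, 3  → R5 = 22 << 3 = 22 * 2^3 = 176
Final: R5 = 176

176


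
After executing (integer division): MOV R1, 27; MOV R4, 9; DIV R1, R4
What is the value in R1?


Register state trace:
  MOV R1, 27  → R1 = 27
  MOV R4, 9  → R4 = 9
  DIV R1, R4  → R1 = 27 // 9 = 3
Final: R1 = 3

3


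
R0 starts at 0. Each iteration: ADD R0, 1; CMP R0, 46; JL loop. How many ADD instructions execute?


Loop trace (R0 starts at 0, target 46, step 1):
  ADD #1: R0 = 0 + 1 = 1  → 1 < 46, loop
  ADD #2: R0 = 1 + 1 = 2  → 2 < 46, loop
  ADD #3: R0 = 2 + 1 = 3  → 3 < 46, loop
  ADD #4: R0 = 3 + 1 = 4  → 4 < 46, loop
  ADD #5: R0 = 4 + 1 = 5  → 5 < 46, loop
  ADD #6: R0 = 5 + 1 = 6  → 6 < 46, loop
  ADD #7: R0 = 6 + 1 = 7  → 7 < 46, loop
  ADD #8: R0 = 7 + 1 = 8  → 8 < 46, loop
  ADD #9: R0 = 8 + 1 = 9  → 9 < 46, loop
  ADD #10: R0 = 9 + 1 = 10  → 10 < 46, loop
  ADD #11: R0 = 10 + 1 = 11  → 11 < 46, loop
  ADD #12: R0 = 11 + 1 = 12  → 12 < 46, loop
  ADD #13: R0 = 12 + 1 = 13  → 13 < 46, loop
  ADD #14: R0 = 13 + 1 = 14  → 14 < 46, loop
  ADD #15: R0 = 14 + 1 = 15  → 15 < 46, loop
  ADD #16: R0 = 15 + 1 = 16  → 16 < 46, loop
  ADD #17: R0 = 16 + 1 = 17  → 17 < 46, loop
  ADD #18: R0 = 17 + 1 = 18  → 18 < 46, loop
  ADD #19: R0 = 18 + 1 = 19  → 19 < 46, loop
  ADD #20: R0 = 19 + 1 = 20  → 20 < 46, loop
  ADD #21: R0 = 20 + 1 = 21  → 21 < 46, loop
  ADD #22: R0 = 21 + 1 = 22  → 22 < 46, loop
  ADD #23: R0 = 22 + 1 = 23  → 23 < 46, loop
  ADD #24: R0 = 23 + 1 = 24  → 24 < 46, loop
  ADD #25: R0 = 24 + 1 = 25  → 25 < 46, loop
  ADD #26: R0 = 25 + 1 = 26  → 26 < 46, loop
  ADD #27: R0 = 26 + 1 = 27  → 27 < 46, loop
  ADD #28: R0 = 27 + 1 = 28  → 28 < 46, loop
  ADD #29: R0 = 28 + 1 = 29  → 29 < 46, loop
  ADD #30: R0 = 29 + 1 = 30  → 30 < 46, loop
  ADD #31: R0 = 30 + 1 = 31  → 31 < 46, loop
  ADD #32: R0 = 31 + 1 = 32  → 32 < 46, loop
  ADD #33: R0 = 32 + 1 = 33  → 33 < 46, loop
  ADD #34: R0 = 33 + 1 = 34  → 34 < 46, loop
  ADD #35: R0 = 34 + 1 = 35  → 35 < 46, loop
  ADD #36: R0 = 35 + 1 = 36  → 36 < 46, loop
  ADD #37: R0 = 36 + 1 = 37  → 37 < 46, loop
  ADD #38: R0 = 37 + 1 = 38  → 38 < 46, loop
  ADD #39: R0 = 38 + 1 = 39  → 39 < 46, loop
  ADD #40: R0 = 39 + 1 = 40  → 40 < 46, loop
  ADD #41: R0 = 40 + 1 = 41  → 41 < 46, loop
  ADD #42: R0 = 41 + 1 = 42  → 42 < 46, loop
  ADD #43: R0 = 42 + 1 = 43  → 43 < 46, loop
  ADD #44: R0 = 43 + 1 = 44  → 44 < 46, loop
  ADD #45: R0 = 44 + 1 = 45  → 45 < 46, loop
  ADD #46: R0 = 45 + 1 = 46  → 46 >= 46, exit
Total ADD instructions: 46

46


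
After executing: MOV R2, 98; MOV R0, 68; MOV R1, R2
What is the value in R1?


Register state trace:
  MOV R2, 98  → R2 = 98
  MOV R0, 68  → R0 = 68
  MOV R1, R2  → R1 = 98
Final: R1 = 98

98


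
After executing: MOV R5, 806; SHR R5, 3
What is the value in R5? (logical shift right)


Register state trace:
  MOV R5, 806  → R5 = 806
  SHR R5, 3  → R5 = 806 >> 3 = 806 // 2^3 = 100
Final: R5 = 100

100


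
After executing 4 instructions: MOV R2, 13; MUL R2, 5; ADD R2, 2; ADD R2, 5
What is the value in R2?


Register state trace:
  MOV R2, 13  → R2 = 13
  MUL R2, 5  → R2 = 13 * 5 = 65
  ADD R2, 2  → R2 = 65 + 2 = 67
  ADD R2, 5  → R2 = 67 + 5 = 72
Final: R2 = 72

72


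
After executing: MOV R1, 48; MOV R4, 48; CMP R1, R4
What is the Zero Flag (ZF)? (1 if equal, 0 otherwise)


Register state trace:
  MOV R1, 48  → R1 = 48
  MOV R4, 48  → R4 = 48
  CMP R1, R4  → computes 48 - 48 = 0
  Result is zero, so values are equal
ZF = 1

1


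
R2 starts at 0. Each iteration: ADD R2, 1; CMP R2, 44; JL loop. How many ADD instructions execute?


Loop trace (R2 starts at 0, target 44, step 1):
  ADD #1: R2 = 0 + 1 = 1  → 1 < 44, loop
  ADD #2: R2 = 1 + 1 = 2  → 2 < 44, loop
  ADD #3: R2 = 2 + 1 = 3  → 3 < 44, loop
  ADD #4: R2 = 3 + 1 = 4  → 4 < 44, loop
  ADD #5: R2 = 4 + 1 = 5  → 5 < 44, loop
  ADD #6: R2 = 5 + 1 = 6  → 6 < 44, loop
  ADD #7: R2 = 6 + 1 = 7  → 7 < 44, loop
  ADD #8: R2 = 7 + 1 = 8  → 8 < 44, loop
  ADD #9: R2 = 8 + 1 = 9  → 9 < 44, loop
  ADD #10: R2 = 9 + 1 = 10  → 10 < 44, loop
  ADD #11: R2 = 10 + 1 = 11  → 11 < 44, loop
  ADD #12: R2 = 11 + 1 = 12  → 12 < 44, loop
  ADD #13: R2 = 12 + 1 = 13  → 13 < 44, loop
  ADD #14: R2 = 13 + 1 = 14  → 14 < 44, loop
  ADD #15: R2 = 14 + 1 = 15  → 15 < 44, loop
  ADD #16: R2 = 15 + 1 = 16  → 16 < 44, loop
  ADD #17: R2 = 16 + 1 = 17  → 17 < 44, loop
  ADD #18: R2 = 17 + 1 = 18  → 18 < 44, loop
  ADD #19: R2 = 18 + 1 = 19  → 19 < 44, loop
  ADD #20: R2 = 19 + 1 = 20  → 20 < 44, loop
  ADD #21: R2 = 20 + 1 = 21  → 21 < 44, loop
  ADD #22: R2 = 21 + 1 = 22  → 22 < 44, loop
  ADD #23: R2 = 22 + 1 = 23  → 23 < 44, loop
  ADD #24: R2 = 23 + 1 = 24  → 24 < 44, loop
  ADD #25: R2 = 24 + 1 = 25  → 25 < 44, loop
  ADD #26: R2 = 25 + 1 = 26  → 26 < 44, loop
  ADD #27: R2 = 26 + 1 = 27  → 27 < 44, loop
  ADD #28: R2 = 27 + 1 = 28  → 28 < 44, loop
  ADD #29: R2 = 28 + 1 = 29  → 29 < 44, loop
  ADD #30: R2 = 29 + 1 = 30  → 30 < 44, loop
  ADD #31: R2 = 30 + 1 = 31  → 31 < 44, loop
  ADD #32: R2 = 31 + 1 = 32  → 32 < 44, loop
  ADD #33: R2 = 32 + 1 = 33  → 33 < 44, loop
  ADD #34: R2 = 33 + 1 = 34  → 34 < 44, loop
  ADD #35: R2 = 34 + 1 = 35  → 35 < 44, loop
  ADD #36: R2 = 35 + 1 = 36  → 36 < 44, loop
  ADD #37: R2 = 36 + 1 = 37  → 37 < 44, loop
  ADD #38: R2 = 37 + 1 = 38  → 38 < 44, loop
  ADD #39: R2 = 38 + 1 = 39  → 39 < 44, loop
  ADD #40: R2 = 39 + 1 = 40  → 40 < 44, loop
  ADD #41: R2 = 40 + 1 = 41  → 41 < 44, loop
  ADD #42: R2 = 41 + 1 = 42  → 42 < 44, loop
  ADD #43: R2 = 42 + 1 = 43  → 43 < 44, loop
  ADD #44: R2 = 43 + 1 = 44  → 44 >= 44, exit
Total ADD instructions: 44

44


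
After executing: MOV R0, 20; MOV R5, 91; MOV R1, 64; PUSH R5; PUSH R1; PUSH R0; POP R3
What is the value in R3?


Stack trace (top is rightmost):
  MOV R0, 20  → R0 = 20
  MOV R5, 91  → R5 = 91
  MOV R1, 64  → R1 = 64
  PUSH R5  → stack: [91]
  PUSH R1  → stack: [91, 64]
  PUSH R0  → stack: [91, 64, 20]
  POP R3  → R3 = 20, stack: [91, 64]
Final: R3 = 20

20


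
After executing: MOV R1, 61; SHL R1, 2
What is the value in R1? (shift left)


Register state trace:
  MOV R1, 61  → R1 = 61
  SHL R1, 2  → R1 = 61 << 2 = 61 * 2^2 = 244
Final: R1 = 244

244


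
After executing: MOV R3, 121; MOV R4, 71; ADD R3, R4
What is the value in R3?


Register state trace:
  MOV R3, 121  → R3 = 121
  MOV R4, 71  → R4 = 71
  ADD R3, R4  → R3 = 121 + 71 = 192
Final: R3 = 192

192


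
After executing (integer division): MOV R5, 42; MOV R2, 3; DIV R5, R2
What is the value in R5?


Register state trace:
  MOV R5, 42  → R5 = 42
  MOV R2, 3  → R2 = 3
  DIV R5, R2  → R5 = 42 // 3 = 14
Final: R5 = 14

14


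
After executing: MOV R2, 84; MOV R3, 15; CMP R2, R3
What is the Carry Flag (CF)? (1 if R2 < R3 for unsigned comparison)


Register state trace:
  MOV R2, 84  → R2 = 84
  MOV R3, 15  → R3 = 15
  CMP R2, R3  → unsigned 84 - 15: no borrow
  84 >= 15, so CF = 0
CF = 0

0


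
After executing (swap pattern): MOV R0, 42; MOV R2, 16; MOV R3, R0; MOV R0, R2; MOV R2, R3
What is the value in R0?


Register state trace (swap pattern):
  MOV R0, 42  → R0 = 42
  MOV R2, 16  → R2 = 16
  MOV R3, R0  → R3 = 42  (save R0)
  MOV R0, R2  → R0 = 16  (R0 gets R2's value)
  MOV R2, R3  → R2 = 42  (R2 gets saved value)
Final: R0 = 16

16


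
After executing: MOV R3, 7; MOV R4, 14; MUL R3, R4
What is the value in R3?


Register state trace:
  MOV R3, 7  → R3 = 7
  MOV R4, 14  → R4 = 14
  MUL R3, R4  → R3 = 7 * 14 = 98
Final: R3 = 98

98


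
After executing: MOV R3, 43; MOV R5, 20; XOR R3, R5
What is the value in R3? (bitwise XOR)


Register state trace:
  MOV R3, 43  → R3 = 43 (0b00101011)
  MOV R5, 20  → R5 = 20 (0b00010100)
  XOR R3, R5  → R3 = 43 XOR 20 = 63 (0b00111111)
Final: R3 = 63

63


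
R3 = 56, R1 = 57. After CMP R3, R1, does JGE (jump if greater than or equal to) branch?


Trace:
  R3 = 56, R1 = 57
  CMP R3, R1  → compares 56 vs 57
  JGE checks: is 56 greater than or equal to 57?
  56 < 57, so condition is false
Branch taken: No

No


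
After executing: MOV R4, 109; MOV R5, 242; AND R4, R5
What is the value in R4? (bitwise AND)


Register state trace:
  MOV R4, 109  → R4 = 109 (0b01101101)
  MOV R5, 242  → R5 = 242 (0b11110010)
  AND R4, R5  → R4 = 109 AND 242 = 96 (0b01100000)
Final: R4 = 96

96


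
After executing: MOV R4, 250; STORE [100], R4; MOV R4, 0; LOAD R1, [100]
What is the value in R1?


Register and memory trace:
  MOV R4, 250  → R4 = 250
  STORE [100], R4  → mem[100] = 250
  MOV R4, 0  → R4 = 0
  LOAD R1, [100]  → R1 = mem[100] = 250
Final: R1 = 250

250


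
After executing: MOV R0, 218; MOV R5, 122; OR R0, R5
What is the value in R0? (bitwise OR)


Register state trace:
  MOV R0, 218  → R0 = 218 (0b11011010)
  MOV R5, 122  → R5 = 122 (0b01111010)
  OR R0, R5   → R0 = 218 OR 122 = 250 (0b11111010)
Final: R0 = 250

250


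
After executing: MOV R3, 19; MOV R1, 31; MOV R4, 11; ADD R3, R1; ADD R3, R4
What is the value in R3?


Register state trace:
  MOV R3, 19  → R3 = 19
  MOV R1, 31  → R1 = 31
  MOV R4, 11  → R4 = 11
  ADD R3, R1  → R3 = 19 + 31 = 50
  ADD R3, R4  → R3 = 50 + 11 = 61
Final: R3 = 61

61


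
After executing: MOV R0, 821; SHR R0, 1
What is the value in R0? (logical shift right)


Register state trace:
  MOV R0, 821  → R0 = 821
  SHR R0, 1  → R0 = 821 >> 1 = 821 // 2^1 = 410
Final: R0 = 410

410


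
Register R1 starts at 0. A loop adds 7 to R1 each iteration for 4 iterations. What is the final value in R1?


Starting value: R1 = 0
  Iter 1: R1 = 0 + 7 = 7
  Iter 2: R1 = 7 + 7 = 14
  Iter 3: R1 = 14 + 7 = 21
  Iter 4: R1 = 21 + 7 = 28
Final: R1 = 28

28


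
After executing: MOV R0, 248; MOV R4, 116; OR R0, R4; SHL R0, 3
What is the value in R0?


Register state trace:
  MOV R0, 248  → R0 = 248 (0b11111000)
  MOV R4, 116  → R4 = 116 (0b01110100)
  OR R0, R4  → R0 = 248 OR 116 = 252 (0b11111100)
  SHL R0, 3  → R0 = 252 << 3 = 2016
Final: R0 = 2016

2016


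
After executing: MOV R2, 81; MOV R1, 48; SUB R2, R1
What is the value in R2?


Register state trace:
  MOV R2, 81  → R2 = 81
  MOV R1, 48  → R1 = 48
  SUB R2, R1  → R2 = 81 - 48 = 33
Final: R2 = 33

33


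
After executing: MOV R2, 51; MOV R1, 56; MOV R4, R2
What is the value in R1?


Register state trace:
  MOV R2, 51  → R2 = 51
  MOV R1, 56  → R1 = 56
  MOV R4, R2  → R4 = 51
Final: R1 = 56

56


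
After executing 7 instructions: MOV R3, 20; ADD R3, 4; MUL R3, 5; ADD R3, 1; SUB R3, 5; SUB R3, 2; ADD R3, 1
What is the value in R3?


Register state trace:
  MOV R3, 20  → R3 = 20
  ADD R3, 4  → R3 = 20 + 4 = 24
  MUL R3, 5  → R3 = 24 * 5 = 120
  ADD R3, 1  → R3 = 120 + 1 = 121
  SUB R3, 5  → R3 = 121 - 5 = 116
  SUB R3, 2  → R3 = 116 - 2 = 114
  ADD R3, 1  → R3 = 114 + 1 = 115
Final: R3 = 115

115


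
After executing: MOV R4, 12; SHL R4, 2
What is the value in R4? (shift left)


Register state trace:
  MOV R4, 12  → R4 = 12
  SHL R4, 2  → R4 = 12 << 2 = 12 * 2^2 = 48
Final: R4 = 48

48


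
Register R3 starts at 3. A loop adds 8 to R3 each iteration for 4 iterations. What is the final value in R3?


Starting value: R3 = 3
  Iter 1: R3 = 3 + 8 = 11
  Iter 2: R3 = 11 + 8 = 19
  Iter 3: R3 = 19 + 8 = 27
  Iter 4: R3 = 27 + 8 = 35
Final: R3 = 35

35


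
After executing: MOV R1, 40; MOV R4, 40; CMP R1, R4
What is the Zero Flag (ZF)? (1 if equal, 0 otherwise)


Register state trace:
  MOV R1, 40  → R1 = 40
  MOV R4, 40  → R4 = 40
  CMP R1, R4  → computes 40 - 40 = 0
  Result is zero, so values are equal
ZF = 1

1


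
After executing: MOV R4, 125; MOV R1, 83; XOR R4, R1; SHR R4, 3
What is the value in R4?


Register state trace:
  MOV R4, 125  → R4 = 125 (0b01111101)
  MOV R1, 83  → R1 = 83 (0b01010011)
  XOR R4, R1  → R4 = 125 XOR 83 = 46 (0b00101110)
  SHR R4, 3  → R4 = 46 >> 3 = 5
Final: R4 = 5

5


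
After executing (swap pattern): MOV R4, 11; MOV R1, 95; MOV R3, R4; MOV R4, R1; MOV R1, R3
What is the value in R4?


Register state trace (swap pattern):
  MOV R4, 11  → R4 = 11
  MOV R1, 95  → R1 = 95
  MOV R3, R4  → R3 = 11  (save R4)
  MOV R4, R1  → R4 = 95  (R4 gets R1's value)
  MOV R1, R3  → R1 = 11  (R1 gets saved value)
Final: R4 = 95

95


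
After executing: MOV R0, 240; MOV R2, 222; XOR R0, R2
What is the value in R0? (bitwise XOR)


Register state trace:
  MOV R0, 240  → R0 = 240 (0b11110000)
  MOV R2, 222  → R2 = 222 (0b11011110)
  XOR R0, R2  → R0 = 240 XOR 222 = 46 (0b00101110)
Final: R0 = 46

46


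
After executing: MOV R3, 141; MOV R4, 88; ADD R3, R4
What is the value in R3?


Register state trace:
  MOV R3, 141  → R3 = 141
  MOV R4, 88  → R4 = 88
  ADD R3, R4  → R3 = 141 + 88 = 229
Final: R3 = 229

229


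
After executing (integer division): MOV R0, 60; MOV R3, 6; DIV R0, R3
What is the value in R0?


Register state trace:
  MOV R0, 60  → R0 = 60
  MOV R3, 6  → R3 = 6
  DIV R0, R3  → R0 = 60 // 6 = 10
Final: R0 = 10

10


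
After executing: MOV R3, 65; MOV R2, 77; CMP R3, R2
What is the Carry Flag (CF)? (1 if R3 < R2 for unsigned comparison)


Register state trace:
  MOV R3, 65  → R3 = 65
  MOV R2, 77  → R2 = 77
  CMP R3, R2  → unsigned 65 - 77: borrow occurs
  65 < 77, so CF = 1
CF = 1

1


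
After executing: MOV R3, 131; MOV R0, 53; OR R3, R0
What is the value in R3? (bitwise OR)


Register state trace:
  MOV R3, 131  → R3 = 131 (0b10000011)
  MOV R0, 53  → R0 = 53 (0b00110101)
  OR R3, R0   → R3 = 131 OR 53 = 183 (0b10110111)
Final: R3 = 183

183
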